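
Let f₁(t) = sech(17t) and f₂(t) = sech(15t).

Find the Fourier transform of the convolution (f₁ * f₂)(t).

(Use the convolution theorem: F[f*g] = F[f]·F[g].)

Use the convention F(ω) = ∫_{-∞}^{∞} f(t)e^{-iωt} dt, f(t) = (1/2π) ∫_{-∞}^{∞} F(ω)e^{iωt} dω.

F[f₁*f₂](ω) = \frac{\pi^{2}}{255 \cosh{\left(\frac{\pi \omega}{34} \right)} \cosh{\left(\frac{\pi \omega}{30} \right)}}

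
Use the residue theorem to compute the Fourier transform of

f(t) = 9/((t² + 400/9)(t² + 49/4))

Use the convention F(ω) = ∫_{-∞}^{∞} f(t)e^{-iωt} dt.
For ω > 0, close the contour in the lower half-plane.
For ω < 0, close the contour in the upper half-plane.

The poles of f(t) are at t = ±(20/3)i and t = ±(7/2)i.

Let g(z) = f(z)e^{-iωz}; for large |z| the factor e^{-iωz} decays in the lower half-plane when ω > 0 and in the upper half-plane when ω < 0.

Case ω > 0 (lower half-plane, clockwise contour ⇒ F(ω) = -2πi·ΣRes):
  Res_{z = - \frac{20 i}{3}} g(z) = - \frac{243 i e^{- \frac{20 \omega}{3}}}{11590}
  Res_{z = - \frac{7 i}{2}} g(z) = \frac{324 i e^{- \frac{7 \omega}{2}}}{8113}
  F(ω) = -2πi·ΣRes = \frac{648 \pi e^{- \frac{7 \omega}{2}}}{8113} - \frac{243 \pi e^{- \frac{20 \omega}{3}}}{5795}

Case ω < 0 (upper half-plane, counterclockwise contour ⇒ F(ω) = +2πi·ΣRes):
  Res_{z = \frac{20 i}{3}} g(z) = \frac{243 i e^{\frac{20 \omega}{3}}}{11590}
  Res_{z = \frac{7 i}{2}} g(z) = - \frac{324 i e^{\frac{7 \omega}{2}}}{8113}
  F(ω) = 2πi·ΣRes = \frac{81 \pi \left(- 21 e^{\frac{20 \omega}{3}} + 40 e^{\frac{7 \omega}{2}}\right)}{40565}

Both cases combine into a single formula in |ω|:

F(ω) = \frac{648 \pi e^{- \frac{7 \left|{\omega}\right|}{2}}}{8113} - \frac{243 \pi e^{- \frac{20 \left|{\omega}\right|}{3}}}{5795}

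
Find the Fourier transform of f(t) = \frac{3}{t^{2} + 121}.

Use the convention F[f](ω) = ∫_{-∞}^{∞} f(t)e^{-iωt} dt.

F(ω) = \frac{3 \pi e^{- 11 \left|{\omega}\right|}}{11}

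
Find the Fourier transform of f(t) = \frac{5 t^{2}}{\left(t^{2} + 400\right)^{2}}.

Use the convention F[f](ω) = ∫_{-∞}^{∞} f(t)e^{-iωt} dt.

F(ω) = \frac{\pi \left(1 - 20 \left|{\omega}\right|\right) e^{- 20 \left|{\omega}\right|}}{8}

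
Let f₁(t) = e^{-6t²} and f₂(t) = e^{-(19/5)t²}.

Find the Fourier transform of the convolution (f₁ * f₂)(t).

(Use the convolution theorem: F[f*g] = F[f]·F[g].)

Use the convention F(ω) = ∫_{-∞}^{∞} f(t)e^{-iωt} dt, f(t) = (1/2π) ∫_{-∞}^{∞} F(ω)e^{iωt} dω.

F[f₁*f₂](ω) = \frac{\sqrt{570} \pi e^{- \frac{49 \omega^{2}}{456}}}{114}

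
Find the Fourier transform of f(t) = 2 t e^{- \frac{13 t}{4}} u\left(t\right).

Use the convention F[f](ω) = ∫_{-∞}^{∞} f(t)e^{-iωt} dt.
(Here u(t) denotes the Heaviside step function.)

F(ω) = \frac{32}{\left(4 i \omega + 13\right)^{2}}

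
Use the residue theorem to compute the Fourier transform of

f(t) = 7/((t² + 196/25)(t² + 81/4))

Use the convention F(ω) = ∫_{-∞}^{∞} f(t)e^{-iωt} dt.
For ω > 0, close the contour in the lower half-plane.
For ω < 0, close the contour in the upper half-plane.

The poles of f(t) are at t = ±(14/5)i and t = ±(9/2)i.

Let g(z) = f(z)e^{-iωz}; for large |z| the factor e^{-iωz} decays in the lower half-plane when ω > 0 and in the upper half-plane when ω < 0.

Case ω > 0 (lower half-plane, clockwise contour ⇒ F(ω) = -2πi·ΣRes):
  Res_{z = - \frac{14 i}{5}} g(z) = \frac{125 i e^{- \frac{14 \omega}{5}}}{1241}
  Res_{z = - \frac{9 i}{2}} g(z) = - \frac{700 i e^{- \frac{9 \omega}{2}}}{11169}
  F(ω) = -2πi·ΣRes = - \frac{1400 \pi e^{- \frac{9 \omega}{2}}}{11169} + \frac{250 \pi e^{- \frac{14 \omega}{5}}}{1241}

Case ω < 0 (upper half-plane, counterclockwise contour ⇒ F(ω) = +2πi·ΣRes):
  Res_{z = \frac{14 i}{5}} g(z) = - \frac{125 i e^{\frac{14 \omega}{5}}}{1241}
  Res_{z = \frac{9 i}{2}} g(z) = \frac{700 i e^{\frac{9 \omega}{2}}}{11169}
  F(ω) = 2πi·ΣRes = \frac{50 \pi \left(45 e^{\frac{14 \omega}{5}} - 28 e^{\frac{9 \omega}{2}}\right)}{11169}

Both cases combine into a single formula in |ω|:

F(ω) = - \frac{1400 \pi e^{- \frac{9 \left|{\omega}\right|}{2}}}{11169} + \frac{250 \pi e^{- \frac{14 \left|{\omega}\right|}{5}}}{1241}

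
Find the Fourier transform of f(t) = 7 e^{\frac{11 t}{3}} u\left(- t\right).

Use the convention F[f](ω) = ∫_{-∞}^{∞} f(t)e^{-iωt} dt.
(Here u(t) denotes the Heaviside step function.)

F(ω) = - \frac{21}{3 i \omega - 11}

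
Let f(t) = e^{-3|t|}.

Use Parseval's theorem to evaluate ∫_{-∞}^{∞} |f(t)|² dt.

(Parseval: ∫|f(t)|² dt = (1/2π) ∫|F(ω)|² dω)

∫|f(t)|² dt = \frac{1}{3}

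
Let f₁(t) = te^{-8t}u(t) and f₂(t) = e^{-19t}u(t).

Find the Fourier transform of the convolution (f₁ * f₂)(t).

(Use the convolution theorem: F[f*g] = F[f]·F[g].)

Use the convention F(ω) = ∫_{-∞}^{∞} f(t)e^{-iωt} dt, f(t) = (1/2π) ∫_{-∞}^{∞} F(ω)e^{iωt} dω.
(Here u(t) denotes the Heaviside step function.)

F[f₁*f₂](ω) = \frac{1}{\left(i \omega + 8\right)^{2} \left(i \omega + 19\right)}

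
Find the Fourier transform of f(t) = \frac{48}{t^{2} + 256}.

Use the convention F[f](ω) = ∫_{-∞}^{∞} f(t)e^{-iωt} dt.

F(ω) = 3 \pi e^{- 16 \left|{\omega}\right|}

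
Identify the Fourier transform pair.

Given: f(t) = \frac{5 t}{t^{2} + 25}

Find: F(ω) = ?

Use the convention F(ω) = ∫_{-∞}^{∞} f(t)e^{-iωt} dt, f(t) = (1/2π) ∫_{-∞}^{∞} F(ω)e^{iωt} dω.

F(ω) = - 5 i \pi e^{- 5 \left|{\omega}\right|} \operatorname{sign}{\left(\omega \right)}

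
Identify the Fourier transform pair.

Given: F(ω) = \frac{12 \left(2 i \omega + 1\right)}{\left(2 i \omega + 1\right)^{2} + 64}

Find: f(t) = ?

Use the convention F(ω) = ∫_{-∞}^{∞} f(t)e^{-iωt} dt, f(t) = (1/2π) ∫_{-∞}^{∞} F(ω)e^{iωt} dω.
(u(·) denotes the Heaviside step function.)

f(t) = 6 e^{- \frac{t}{2}} \cos{\left(4 t \right)} u\left(t\right)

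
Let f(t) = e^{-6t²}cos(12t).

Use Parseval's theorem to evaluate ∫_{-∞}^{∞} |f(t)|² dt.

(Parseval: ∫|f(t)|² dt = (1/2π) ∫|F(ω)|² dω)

∫|f(t)|² dt = \frac{\sqrt{3} \sqrt{\pi} \left(1 + e^{12}\right)}{12 e^{12}}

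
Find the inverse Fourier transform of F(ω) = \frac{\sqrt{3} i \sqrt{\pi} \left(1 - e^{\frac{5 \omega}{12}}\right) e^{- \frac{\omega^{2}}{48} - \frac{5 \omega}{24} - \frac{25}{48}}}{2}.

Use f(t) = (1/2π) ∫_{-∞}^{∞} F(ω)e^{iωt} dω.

f(t) = 6 e^{- 12 t^{2}} \sin{\left(5 t \right)}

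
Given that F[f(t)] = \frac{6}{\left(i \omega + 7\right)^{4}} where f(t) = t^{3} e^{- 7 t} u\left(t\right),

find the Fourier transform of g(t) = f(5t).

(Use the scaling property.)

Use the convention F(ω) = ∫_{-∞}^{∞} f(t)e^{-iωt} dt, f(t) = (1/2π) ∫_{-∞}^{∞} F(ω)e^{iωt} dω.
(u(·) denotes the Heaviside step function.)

F[g](ω) = \frac{750}{\left(i \omega + 35\right)^{4}}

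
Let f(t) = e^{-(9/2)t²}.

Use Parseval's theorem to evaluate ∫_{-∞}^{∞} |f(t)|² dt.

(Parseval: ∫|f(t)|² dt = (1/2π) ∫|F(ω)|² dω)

∫|f(t)|² dt = \frac{\sqrt{\pi}}{3}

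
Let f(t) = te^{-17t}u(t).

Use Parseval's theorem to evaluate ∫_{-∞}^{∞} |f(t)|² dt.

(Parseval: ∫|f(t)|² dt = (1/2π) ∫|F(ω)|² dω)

∫|f(t)|² dt = \frac{1}{19652}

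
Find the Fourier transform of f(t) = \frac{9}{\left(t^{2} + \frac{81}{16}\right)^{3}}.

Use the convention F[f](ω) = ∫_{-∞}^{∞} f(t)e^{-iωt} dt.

F(ω) = \frac{8 \pi \left(27 \omega^{2} + 36 \left|{\omega}\right| + 16\right) e^{- \frac{9 \left|{\omega}\right|}{4}}}{2187}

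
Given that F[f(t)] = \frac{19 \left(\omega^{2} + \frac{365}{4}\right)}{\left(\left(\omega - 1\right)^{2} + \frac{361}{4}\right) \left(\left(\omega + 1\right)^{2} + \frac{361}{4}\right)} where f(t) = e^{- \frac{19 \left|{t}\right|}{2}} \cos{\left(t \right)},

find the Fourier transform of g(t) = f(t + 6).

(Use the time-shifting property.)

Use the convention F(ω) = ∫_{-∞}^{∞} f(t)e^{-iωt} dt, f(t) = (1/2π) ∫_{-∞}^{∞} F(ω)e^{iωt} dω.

F[g](ω) = \frac{\left(304 \omega^{2} + 27740\right) e^{6 i \omega}}{16 \omega^{4} + 2856 \omega^{2} + 133225}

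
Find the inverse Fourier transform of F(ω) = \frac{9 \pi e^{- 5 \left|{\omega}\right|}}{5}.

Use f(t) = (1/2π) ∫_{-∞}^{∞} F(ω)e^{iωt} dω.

f(t) = \frac{9}{t^{2} + 25}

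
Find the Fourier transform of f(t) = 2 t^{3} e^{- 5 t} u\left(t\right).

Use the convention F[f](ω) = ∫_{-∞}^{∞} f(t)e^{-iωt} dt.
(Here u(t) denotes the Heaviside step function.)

F(ω) = \frac{12}{\left(i \omega + 5\right)^{4}}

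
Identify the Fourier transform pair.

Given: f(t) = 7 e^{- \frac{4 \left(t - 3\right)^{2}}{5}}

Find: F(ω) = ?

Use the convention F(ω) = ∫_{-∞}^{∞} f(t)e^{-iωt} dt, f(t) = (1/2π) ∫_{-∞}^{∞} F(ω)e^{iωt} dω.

F(ω) = \frac{7 \sqrt{5} \sqrt{\pi} e^{- \frac{\omega \left(5 \omega + 48 i\right)}{16}}}{2}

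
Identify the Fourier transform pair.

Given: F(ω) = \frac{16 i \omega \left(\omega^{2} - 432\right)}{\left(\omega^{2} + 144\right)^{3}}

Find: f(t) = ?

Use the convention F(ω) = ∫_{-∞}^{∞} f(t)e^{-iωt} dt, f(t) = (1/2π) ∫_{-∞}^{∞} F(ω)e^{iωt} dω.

f(t) = 4 t e^{- 12 \left|{t}\right|} \left|{t}\right|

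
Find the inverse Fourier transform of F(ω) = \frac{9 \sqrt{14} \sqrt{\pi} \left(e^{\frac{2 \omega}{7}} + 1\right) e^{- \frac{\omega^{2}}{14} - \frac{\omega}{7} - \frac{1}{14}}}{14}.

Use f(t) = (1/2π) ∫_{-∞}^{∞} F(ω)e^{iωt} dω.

f(t) = 9 e^{- \frac{7 t^{2}}{2}} \cos{\left(t \right)}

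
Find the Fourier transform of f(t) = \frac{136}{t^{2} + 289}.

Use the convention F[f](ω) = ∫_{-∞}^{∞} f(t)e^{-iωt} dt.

F(ω) = 8 \pi e^{- 17 \left|{\omega}\right|}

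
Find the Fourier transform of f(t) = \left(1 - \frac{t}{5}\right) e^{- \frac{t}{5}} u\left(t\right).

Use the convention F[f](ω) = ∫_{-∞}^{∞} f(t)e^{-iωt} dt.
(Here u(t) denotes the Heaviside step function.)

F(ω) = \frac{25 i \omega}{- 25 \omega^{2} + 10 i \omega + 1}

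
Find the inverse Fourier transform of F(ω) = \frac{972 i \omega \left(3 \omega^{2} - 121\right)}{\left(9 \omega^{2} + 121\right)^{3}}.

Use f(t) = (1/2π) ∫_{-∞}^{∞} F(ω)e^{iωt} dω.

f(t) = t e^{- \frac{11 \left|{t}\right|}{3}} \left|{t}\right|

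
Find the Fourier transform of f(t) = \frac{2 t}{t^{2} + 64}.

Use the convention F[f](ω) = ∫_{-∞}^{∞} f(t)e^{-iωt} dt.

F(ω) = - 2 i \pi e^{- 8 \left|{\omega}\right|} \operatorname{sign}{\left(\omega \right)}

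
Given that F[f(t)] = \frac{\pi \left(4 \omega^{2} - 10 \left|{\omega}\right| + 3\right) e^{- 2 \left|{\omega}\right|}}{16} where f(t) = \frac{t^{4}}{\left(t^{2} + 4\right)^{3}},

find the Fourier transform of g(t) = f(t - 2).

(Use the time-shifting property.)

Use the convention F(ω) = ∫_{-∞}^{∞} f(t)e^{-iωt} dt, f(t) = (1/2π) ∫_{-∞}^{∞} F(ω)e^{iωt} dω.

F[g](ω) = \frac{\pi \left(4 \omega^{2} - 10 \left|{\omega}\right| + 3\right) e^{- 2 i \omega - 2 \left|{\omega}\right|}}{16}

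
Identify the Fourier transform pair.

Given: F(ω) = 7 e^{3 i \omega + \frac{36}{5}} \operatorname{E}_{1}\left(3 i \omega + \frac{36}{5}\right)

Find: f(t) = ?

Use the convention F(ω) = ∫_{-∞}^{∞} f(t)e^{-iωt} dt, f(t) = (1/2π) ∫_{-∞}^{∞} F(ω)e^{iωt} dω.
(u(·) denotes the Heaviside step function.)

f(t) = \frac{7 e^{- \frac{12 t}{5}} u\left(t\right)}{t + 3}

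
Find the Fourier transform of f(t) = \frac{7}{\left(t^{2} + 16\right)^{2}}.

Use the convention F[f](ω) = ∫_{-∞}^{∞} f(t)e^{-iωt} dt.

F(ω) = \frac{7 \pi \left(4 \left|{\omega}\right| + 1\right) e^{- 4 \left|{\omega}\right|}}{128}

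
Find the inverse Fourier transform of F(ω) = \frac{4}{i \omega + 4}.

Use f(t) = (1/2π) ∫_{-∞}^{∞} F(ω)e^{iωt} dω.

f(t) = 4 e^{- 4 t} u\left(t\right)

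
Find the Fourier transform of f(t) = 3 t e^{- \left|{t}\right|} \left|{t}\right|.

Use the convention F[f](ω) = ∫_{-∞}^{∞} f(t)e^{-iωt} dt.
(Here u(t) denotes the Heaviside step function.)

F(ω) = \frac{12 i \omega \left(\omega^{2} - 3\right)}{\left(\omega^{2} + 1\right)^{3}}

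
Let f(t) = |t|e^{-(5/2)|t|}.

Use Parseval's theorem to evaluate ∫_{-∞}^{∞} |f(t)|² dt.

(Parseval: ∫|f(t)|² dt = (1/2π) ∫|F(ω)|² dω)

∫|f(t)|² dt = \frac{4}{125}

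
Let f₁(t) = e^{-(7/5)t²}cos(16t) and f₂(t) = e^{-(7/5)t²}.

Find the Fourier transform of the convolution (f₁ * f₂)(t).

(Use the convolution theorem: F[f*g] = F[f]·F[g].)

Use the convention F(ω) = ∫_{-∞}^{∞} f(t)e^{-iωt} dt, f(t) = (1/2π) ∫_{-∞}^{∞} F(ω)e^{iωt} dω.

F[f₁*f₂](ω) = \frac{5 \pi \left(e^{\frac{80 \omega}{7}} + 1\right) e^{- \frac{5 \omega^{2}}{14} - \frac{40 \omega}{7} - \frac{320}{7}}}{14}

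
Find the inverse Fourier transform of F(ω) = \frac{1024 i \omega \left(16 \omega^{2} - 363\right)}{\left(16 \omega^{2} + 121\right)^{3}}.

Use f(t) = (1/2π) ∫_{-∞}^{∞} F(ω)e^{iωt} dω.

f(t) = t e^{- \frac{11 \left|{t}\right|}{4}} \left|{t}\right|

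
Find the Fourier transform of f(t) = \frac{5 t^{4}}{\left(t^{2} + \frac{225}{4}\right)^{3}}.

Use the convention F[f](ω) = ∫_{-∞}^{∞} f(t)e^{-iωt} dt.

F(ω) = \frac{\pi \left(75 \omega^{2} - 50 \left|{\omega}\right| + 4\right) e^{- \frac{15 \left|{\omega}\right|}{2}}}{16}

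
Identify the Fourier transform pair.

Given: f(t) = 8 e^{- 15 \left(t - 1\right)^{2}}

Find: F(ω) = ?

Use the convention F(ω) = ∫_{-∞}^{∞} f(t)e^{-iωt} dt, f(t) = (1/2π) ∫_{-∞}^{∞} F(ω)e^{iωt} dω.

F(ω) = \frac{8 \sqrt{15} \sqrt{\pi} e^{- \omega \left(\frac{\omega}{60} + i\right)}}{15}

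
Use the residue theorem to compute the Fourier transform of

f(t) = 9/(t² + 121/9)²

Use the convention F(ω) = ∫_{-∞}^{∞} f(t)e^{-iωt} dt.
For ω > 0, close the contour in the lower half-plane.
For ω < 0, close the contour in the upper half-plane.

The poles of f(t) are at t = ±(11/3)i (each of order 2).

Let g(z) = f(z)e^{-iωz}; for large |z| the factor e^{-iωz} decays in the lower half-plane when ω > 0 and in the upper half-plane when ω < 0.

Case ω > 0 (lower half-plane, clockwise contour ⇒ F(ω) = -2πi·ΣRes):
  Res_{z = - \frac{11 i}{3}} g(z) = \frac{81 i \left(11 \omega + 3\right) e^{- \frac{11 \omega}{3}}}{5324} (pole of order 2)
  F(ω) = -2πi·ΣRes = \frac{81 \pi \left(11 \omega + 3\right) e^{- \frac{11 \omega}{3}}}{2662}

Case ω < 0 (upper half-plane, counterclockwise contour ⇒ F(ω) = +2πi·ΣRes):
  Res_{z = \frac{11 i}{3}} g(z) = \frac{81 i \left(11 \omega - 3\right) e^{\frac{11 \omega}{3}}}{5324} (pole of order 2)
  F(ω) = 2πi·ΣRes = \frac{81 \pi \left(3 - 11 \omega\right) e^{\frac{11 \omega}{3}}}{2662}

Both cases combine into a single formula in |ω|:

F(ω) = \frac{81 \pi \left(11 \left|{\omega}\right| + 3\right) e^{- \frac{11 \left|{\omega}\right|}{3}}}{2662}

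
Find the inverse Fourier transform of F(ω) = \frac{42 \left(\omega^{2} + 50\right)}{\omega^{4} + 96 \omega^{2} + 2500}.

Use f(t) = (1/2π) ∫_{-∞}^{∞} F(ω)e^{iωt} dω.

f(t) = 3 e^{- 7 \left|{t}\right|} \cos{\left(\left|{t}\right| \right)}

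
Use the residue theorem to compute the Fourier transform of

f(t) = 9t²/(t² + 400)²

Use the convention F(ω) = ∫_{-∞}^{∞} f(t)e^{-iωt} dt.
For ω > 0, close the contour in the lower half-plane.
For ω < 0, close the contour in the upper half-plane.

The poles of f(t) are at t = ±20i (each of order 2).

Let g(z) = f(z)e^{-iωz}; for large |z| the factor e^{-iωz} decays in the lower half-plane when ω > 0 and in the upper half-plane when ω < 0.

Case ω > 0 (lower half-plane, clockwise contour ⇒ F(ω) = -2πi·ΣRes):
  Res_{z = - 20 i} g(z) = \frac{9 i \left(1 - 20 \omega\right) e^{- 20 \omega}}{80} (pole of order 2)
  F(ω) = -2πi·ΣRes = \frac{9 \pi \left(1 - 20 \omega\right) e^{- 20 \omega}}{40}

Case ω < 0 (upper half-plane, counterclockwise contour ⇒ F(ω) = +2πi·ΣRes):
  Res_{z = 20 i} g(z) = \frac{9 i \left(- 20 \omega - 1\right) e^{20 \omega}}{80} (pole of order 2)
  F(ω) = 2πi·ΣRes = \frac{9 \pi \left(20 \omega + 1\right) e^{20 \omega}}{40}

Both cases combine into a single formula in |ω|:

F(ω) = \frac{9 \pi \left(1 - 20 \left|{\omega}\right|\right) e^{- 20 \left|{\omega}\right|}}{40}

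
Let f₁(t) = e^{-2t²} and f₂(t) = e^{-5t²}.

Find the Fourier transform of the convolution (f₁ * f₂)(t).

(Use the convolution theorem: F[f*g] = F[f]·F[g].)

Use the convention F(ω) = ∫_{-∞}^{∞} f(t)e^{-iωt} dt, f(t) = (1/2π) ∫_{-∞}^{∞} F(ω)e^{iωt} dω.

F[f₁*f₂](ω) = \frac{\sqrt{10} \pi e^{- \frac{7 \omega^{2}}{40}}}{10}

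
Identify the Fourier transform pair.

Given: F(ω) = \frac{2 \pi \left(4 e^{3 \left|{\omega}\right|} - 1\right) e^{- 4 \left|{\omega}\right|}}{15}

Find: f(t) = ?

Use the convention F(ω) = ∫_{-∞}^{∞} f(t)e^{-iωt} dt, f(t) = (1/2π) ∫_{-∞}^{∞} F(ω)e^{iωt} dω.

f(t) = \frac{8}{\left(t^{2} + 1\right) \left(t^{2} + 16\right)}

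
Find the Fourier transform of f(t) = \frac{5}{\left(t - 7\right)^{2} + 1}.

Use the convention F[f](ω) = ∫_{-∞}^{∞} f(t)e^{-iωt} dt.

F(ω) = 5 \pi e^{- 7 i \omega - \left|{\omega}\right|}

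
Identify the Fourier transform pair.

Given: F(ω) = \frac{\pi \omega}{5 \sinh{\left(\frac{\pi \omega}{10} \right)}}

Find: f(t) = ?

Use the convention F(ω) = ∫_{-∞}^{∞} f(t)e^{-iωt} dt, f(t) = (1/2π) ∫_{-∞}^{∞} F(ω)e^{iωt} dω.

f(t) = \frac{5}{\cosh^{2}{\left(5 t \right)}}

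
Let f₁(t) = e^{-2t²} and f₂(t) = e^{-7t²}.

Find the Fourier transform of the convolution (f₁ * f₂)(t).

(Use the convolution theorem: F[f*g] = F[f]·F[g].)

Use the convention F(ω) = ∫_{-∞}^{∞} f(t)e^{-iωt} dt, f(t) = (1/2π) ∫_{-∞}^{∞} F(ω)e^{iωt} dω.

F[f₁*f₂](ω) = \frac{\sqrt{14} \pi e^{- \frac{9 \omega^{2}}{56}}}{14}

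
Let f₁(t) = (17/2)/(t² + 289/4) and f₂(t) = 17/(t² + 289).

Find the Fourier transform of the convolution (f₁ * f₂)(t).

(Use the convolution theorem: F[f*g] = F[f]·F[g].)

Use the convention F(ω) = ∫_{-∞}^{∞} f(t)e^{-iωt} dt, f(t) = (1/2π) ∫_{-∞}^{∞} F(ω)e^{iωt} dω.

F[f₁*f₂](ω) = \pi^{2} e^{- \frac{51 \left|{\omega}\right|}{2}}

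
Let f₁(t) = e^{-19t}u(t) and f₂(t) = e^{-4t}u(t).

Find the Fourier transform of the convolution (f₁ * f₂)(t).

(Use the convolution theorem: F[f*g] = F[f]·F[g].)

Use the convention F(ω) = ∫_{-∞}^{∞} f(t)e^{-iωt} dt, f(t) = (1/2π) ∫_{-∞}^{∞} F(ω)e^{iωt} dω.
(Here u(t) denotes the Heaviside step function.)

F[f₁*f₂](ω) = \frac{1}{\left(i \omega + 4\right) \left(i \omega + 19\right)}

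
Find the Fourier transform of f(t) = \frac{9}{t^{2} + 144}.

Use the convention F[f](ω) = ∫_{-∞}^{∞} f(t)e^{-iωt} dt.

F(ω) = \frac{3 \pi e^{- 12 \left|{\omega}\right|}}{4}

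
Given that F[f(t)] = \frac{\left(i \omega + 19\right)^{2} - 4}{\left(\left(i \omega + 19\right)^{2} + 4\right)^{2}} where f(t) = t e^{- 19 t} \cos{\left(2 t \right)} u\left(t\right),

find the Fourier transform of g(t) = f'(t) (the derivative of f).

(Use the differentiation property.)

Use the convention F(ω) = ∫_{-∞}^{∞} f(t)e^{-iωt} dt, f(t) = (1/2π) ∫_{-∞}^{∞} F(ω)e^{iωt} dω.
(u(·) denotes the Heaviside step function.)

F[g](ω) = \frac{i \omega \left(\left(i \omega + 19\right)^{2} - 4\right)}{\left(\left(i \omega + 19\right)^{2} + 4\right)^{2}}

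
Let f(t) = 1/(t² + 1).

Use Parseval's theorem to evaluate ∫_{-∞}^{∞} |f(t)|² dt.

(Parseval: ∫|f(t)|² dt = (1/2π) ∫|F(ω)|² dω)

∫|f(t)|² dt = \frac{\pi}{2}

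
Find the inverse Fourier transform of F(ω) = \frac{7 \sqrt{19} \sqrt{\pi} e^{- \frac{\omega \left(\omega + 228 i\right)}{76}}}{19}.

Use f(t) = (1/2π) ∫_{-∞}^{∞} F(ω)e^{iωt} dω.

f(t) = 7 e^{- 19 \left(t - 3\right)^{2}}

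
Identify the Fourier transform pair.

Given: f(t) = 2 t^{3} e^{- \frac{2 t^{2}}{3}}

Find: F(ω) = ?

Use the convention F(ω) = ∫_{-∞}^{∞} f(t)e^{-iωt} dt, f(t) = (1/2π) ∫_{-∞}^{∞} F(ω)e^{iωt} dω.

F(ω) = \frac{27 \sqrt{6} i \sqrt{\pi} \omega \left(\omega^{2} - 4\right) e^{- \frac{3 \omega^{2}}{8}}}{64}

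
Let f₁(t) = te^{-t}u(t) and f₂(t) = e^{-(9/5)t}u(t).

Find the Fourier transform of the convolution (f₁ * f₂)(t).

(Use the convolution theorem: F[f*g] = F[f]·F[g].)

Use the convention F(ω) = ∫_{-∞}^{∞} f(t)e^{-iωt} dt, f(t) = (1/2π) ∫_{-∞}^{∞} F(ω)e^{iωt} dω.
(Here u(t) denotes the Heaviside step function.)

F[f₁*f₂](ω) = \frac{5}{\left(i \omega + 1\right)^{2} \left(5 i \omega + 9\right)}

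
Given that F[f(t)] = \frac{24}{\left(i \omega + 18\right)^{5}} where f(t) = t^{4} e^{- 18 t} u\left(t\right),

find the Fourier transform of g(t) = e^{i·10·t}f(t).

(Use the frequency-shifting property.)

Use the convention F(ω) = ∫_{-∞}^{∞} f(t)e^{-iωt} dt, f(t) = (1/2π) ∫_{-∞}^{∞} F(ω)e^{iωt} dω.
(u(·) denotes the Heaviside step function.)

F[g](ω) = \frac{24}{\left(i \left(\omega - 10\right) + 18\right)^{5}}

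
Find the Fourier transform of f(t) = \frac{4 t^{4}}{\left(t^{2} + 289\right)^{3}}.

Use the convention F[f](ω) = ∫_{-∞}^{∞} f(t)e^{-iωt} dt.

F(ω) = \frac{\pi \left(289 \omega^{2} - 85 \left|{\omega}\right| + 3\right) e^{- 17 \left|{\omega}\right|}}{34}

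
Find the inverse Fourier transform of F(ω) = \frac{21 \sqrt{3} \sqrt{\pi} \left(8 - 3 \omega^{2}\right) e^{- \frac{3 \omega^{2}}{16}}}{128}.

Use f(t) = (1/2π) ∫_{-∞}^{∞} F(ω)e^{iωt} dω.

f(t) = 7 t^{2} e^{- \frac{4 t^{2}}{3}}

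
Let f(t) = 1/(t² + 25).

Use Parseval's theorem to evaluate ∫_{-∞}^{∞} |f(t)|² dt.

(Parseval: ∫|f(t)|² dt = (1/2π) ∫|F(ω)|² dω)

∫|f(t)|² dt = \frac{\pi}{250}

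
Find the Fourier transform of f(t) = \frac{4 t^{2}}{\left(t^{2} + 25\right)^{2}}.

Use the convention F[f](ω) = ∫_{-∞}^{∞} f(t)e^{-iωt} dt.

F(ω) = \frac{2 \pi \left(1 - 5 \left|{\omega}\right|\right) e^{- 5 \left|{\omega}\right|}}{5}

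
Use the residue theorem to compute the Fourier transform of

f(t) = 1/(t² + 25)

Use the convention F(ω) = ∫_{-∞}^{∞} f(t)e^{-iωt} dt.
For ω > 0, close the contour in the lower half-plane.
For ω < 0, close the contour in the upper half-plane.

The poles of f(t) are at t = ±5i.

Let g(z) = f(z)e^{-iωz}; for large |z| the factor e^{-iωz} decays in the lower half-plane when ω > 0 and in the upper half-plane when ω < 0.

Case ω > 0 (lower half-plane, clockwise contour ⇒ F(ω) = -2πi·ΣRes):
  Res_{z = - 5 i} g(z) = \frac{i e^{- 5 \omega}}{10}
  F(ω) = -2πi·ΣRes = \frac{\pi e^{- 5 \omega}}{5}

Case ω < 0 (upper half-plane, counterclockwise contour ⇒ F(ω) = +2πi·ΣRes):
  Res_{z = 5 i} g(z) = - \frac{i e^{5 \omega}}{10}
  F(ω) = 2πi·ΣRes = \frac{\pi e^{5 \omega}}{5}

Both cases combine into a single formula in |ω|:

F(ω) = \frac{\pi e^{- 5 \left|{\omega}\right|}}{5}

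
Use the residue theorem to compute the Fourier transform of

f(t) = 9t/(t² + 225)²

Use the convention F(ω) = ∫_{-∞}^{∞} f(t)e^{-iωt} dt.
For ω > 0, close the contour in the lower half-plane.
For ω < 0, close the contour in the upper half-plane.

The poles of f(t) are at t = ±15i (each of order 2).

Let g(z) = f(z)e^{-iωz}; for large |z| the factor e^{-iωz} decays in the lower half-plane when ω > 0 and in the upper half-plane when ω < 0.

Case ω > 0 (lower half-plane, clockwise contour ⇒ F(ω) = -2πi·ΣRes):
  Res_{z = - 15 i} g(z) = \frac{3 \omega e^{- 15 \omega}}{20} (pole of order 2)
  F(ω) = -2πi·ΣRes = - \frac{3 i \pi \omega e^{- 15 \omega}}{10}

Case ω < 0 (upper half-plane, counterclockwise contour ⇒ F(ω) = +2πi·ΣRes):
  Res_{z = 15 i} g(z) = - \frac{3 \omega e^{15 \omega}}{20} (pole of order 2)
  F(ω) = 2πi·ΣRes = - \frac{3 i \pi \omega e^{15 \omega}}{10}

Both cases combine into a single formula in |ω|:

F(ω) = - \frac{3 i \pi \omega e^{- 15 \left|{\omega}\right|}}{10}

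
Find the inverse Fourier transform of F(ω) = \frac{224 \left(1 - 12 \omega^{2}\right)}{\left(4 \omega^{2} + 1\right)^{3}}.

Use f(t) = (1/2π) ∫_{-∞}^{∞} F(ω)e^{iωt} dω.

f(t) = 7 t^{2} e^{- \frac{\left|{t}\right|}{2}}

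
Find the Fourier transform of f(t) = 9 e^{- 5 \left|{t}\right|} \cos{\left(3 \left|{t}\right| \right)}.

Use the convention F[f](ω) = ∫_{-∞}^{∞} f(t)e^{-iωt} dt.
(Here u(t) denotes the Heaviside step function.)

F(ω) = \frac{90 \left(\omega^{2} + 34\right)}{\omega^{4} + 32 \omega^{2} + 1156}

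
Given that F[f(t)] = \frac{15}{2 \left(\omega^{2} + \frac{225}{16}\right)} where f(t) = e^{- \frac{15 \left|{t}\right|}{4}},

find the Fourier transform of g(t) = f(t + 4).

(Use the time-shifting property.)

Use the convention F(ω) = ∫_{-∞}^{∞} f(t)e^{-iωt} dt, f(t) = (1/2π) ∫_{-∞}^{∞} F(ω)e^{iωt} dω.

F[g](ω) = \frac{120 e^{4 i \omega}}{16 \omega^{2} + 225}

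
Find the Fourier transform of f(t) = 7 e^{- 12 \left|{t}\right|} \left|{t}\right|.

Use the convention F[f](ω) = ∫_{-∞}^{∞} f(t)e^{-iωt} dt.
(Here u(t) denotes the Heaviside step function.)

F(ω) = \frac{14 \left(144 - \omega^{2}\right)}{\left(\omega^{2} + 144\right)^{2}}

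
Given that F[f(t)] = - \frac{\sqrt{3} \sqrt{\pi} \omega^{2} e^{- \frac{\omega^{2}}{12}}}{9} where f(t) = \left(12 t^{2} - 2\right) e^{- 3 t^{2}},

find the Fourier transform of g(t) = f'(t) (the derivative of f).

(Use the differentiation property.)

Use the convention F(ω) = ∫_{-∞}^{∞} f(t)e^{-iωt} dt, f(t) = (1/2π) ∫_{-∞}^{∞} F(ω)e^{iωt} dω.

F[g](ω) = - \frac{\sqrt{3} i \sqrt{\pi} \omega^{3} e^{- \frac{\omega^{2}}{12}}}{9}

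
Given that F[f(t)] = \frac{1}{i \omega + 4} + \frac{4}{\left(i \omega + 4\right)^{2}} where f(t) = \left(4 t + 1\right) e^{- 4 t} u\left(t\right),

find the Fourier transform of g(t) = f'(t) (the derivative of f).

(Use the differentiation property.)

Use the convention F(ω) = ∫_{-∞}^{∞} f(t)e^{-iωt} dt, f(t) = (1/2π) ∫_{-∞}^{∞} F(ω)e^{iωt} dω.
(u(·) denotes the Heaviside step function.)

F[g](ω) = \frac{\omega \left(\omega - 8 i\right)}{\omega^{2} - 8 i \omega - 16}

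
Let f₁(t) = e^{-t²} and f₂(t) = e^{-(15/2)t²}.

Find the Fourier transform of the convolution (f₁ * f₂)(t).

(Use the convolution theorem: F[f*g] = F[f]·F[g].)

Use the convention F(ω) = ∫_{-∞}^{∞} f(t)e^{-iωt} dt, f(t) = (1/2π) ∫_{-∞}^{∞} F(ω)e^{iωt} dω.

F[f₁*f₂](ω) = \frac{\sqrt{30} \pi e^{- \frac{17 \omega^{2}}{60}}}{15}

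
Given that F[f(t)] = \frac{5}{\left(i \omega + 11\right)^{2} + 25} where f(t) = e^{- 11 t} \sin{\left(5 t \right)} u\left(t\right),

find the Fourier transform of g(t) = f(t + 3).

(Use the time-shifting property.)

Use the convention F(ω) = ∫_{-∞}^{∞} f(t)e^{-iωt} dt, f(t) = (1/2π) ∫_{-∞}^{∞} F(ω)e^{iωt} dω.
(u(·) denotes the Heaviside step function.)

F[g](ω) = \frac{5 e^{3 i \omega}}{\left(i \omega + 11\right)^{2} + 25}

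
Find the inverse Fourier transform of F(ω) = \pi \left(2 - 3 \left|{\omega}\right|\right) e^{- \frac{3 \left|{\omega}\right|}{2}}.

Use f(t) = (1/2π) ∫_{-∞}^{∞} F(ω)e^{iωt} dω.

f(t) = \frac{6 t^{2}}{\left(t^{2} + \frac{9}{4}\right)^{2}}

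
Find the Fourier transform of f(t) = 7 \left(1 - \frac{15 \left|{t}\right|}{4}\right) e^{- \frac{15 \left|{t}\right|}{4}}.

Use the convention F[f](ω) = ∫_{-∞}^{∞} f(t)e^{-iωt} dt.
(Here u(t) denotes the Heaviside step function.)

F(ω) = \frac{26880 \omega^{2}}{\left(16 \omega^{2} + 225\right)^{2}}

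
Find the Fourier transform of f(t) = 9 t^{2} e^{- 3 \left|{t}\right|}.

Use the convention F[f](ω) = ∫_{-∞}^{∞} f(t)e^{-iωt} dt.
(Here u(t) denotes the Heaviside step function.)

F(ω) = \frac{324 \left(3 - \omega^{2}\right)}{\left(\omega^{2} + 9\right)^{3}}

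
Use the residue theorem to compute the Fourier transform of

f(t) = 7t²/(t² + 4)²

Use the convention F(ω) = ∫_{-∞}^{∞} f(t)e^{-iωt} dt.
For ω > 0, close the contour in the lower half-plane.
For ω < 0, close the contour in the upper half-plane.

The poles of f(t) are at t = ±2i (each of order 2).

Let g(z) = f(z)e^{-iωz}; for large |z| the factor e^{-iωz} decays in the lower half-plane when ω > 0 and in the upper half-plane when ω < 0.

Case ω > 0 (lower half-plane, clockwise contour ⇒ F(ω) = -2πi·ΣRes):
  Res_{z = - 2 i} g(z) = \frac{7 i \left(1 - 2 \omega\right) e^{- 2 \omega}}{8} (pole of order 2)
  F(ω) = -2πi·ΣRes = \frac{7 \pi \left(1 - 2 \omega\right) e^{- 2 \omega}}{4}

Case ω < 0 (upper half-plane, counterclockwise contour ⇒ F(ω) = +2πi·ΣRes):
  Res_{z = 2 i} g(z) = \frac{7 i \left(- 2 \omega - 1\right) e^{2 \omega}}{8} (pole of order 2)
  F(ω) = 2πi·ΣRes = \frac{7 \pi \left(2 \omega + 1\right) e^{2 \omega}}{4}

Both cases combine into a single formula in |ω|:

F(ω) = \frac{7 \pi \left(1 - 2 \left|{\omega}\right|\right) e^{- 2 \left|{\omega}\right|}}{4}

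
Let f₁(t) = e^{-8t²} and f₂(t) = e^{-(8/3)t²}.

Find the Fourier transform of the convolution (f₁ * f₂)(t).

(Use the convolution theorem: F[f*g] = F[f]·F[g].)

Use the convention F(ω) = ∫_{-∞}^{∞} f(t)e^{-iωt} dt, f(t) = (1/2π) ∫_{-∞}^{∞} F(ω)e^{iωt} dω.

F[f₁*f₂](ω) = \frac{\sqrt{3} \pi e^{- \frac{\omega^{2}}{8}}}{8}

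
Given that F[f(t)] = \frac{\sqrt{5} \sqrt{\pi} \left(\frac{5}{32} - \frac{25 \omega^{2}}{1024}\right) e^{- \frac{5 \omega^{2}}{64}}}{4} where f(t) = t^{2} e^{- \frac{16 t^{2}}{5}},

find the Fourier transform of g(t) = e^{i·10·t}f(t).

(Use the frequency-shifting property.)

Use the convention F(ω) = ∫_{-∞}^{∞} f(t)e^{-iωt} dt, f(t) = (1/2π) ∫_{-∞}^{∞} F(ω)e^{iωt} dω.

F[g](ω) = \frac{5 \sqrt{5} \sqrt{\pi} \left(32 - 5 \left(\omega - 10\right)^{2}\right) e^{- \frac{5 \left(\omega - 10\right)^{2}}{64}}}{4096}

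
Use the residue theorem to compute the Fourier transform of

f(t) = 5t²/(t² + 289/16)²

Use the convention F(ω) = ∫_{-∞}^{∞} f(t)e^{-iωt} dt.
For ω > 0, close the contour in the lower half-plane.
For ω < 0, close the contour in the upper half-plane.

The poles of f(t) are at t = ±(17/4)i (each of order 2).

Let g(z) = f(z)e^{-iωz}; for large |z| the factor e^{-iωz} decays in the lower half-plane when ω > 0 and in the upper half-plane when ω < 0.

Case ω > 0 (lower half-plane, clockwise contour ⇒ F(ω) = -2πi·ΣRes):
  Res_{z = - \frac{17 i}{4}} g(z) = \frac{5 i \left(4 - 17 \omega\right) e^{- \frac{17 \omega}{4}}}{68} (pole of order 2)
  F(ω) = -2πi·ΣRes = \frac{5 \pi \left(4 - 17 \omega\right) e^{- \frac{17 \omega}{4}}}{34}

Case ω < 0 (upper half-plane, counterclockwise contour ⇒ F(ω) = +2πi·ΣRes):
  Res_{z = \frac{17 i}{4}} g(z) = \frac{5 i \left(- 17 \omega - 4\right) e^{\frac{17 \omega}{4}}}{68} (pole of order 2)
  F(ω) = 2πi·ΣRes = \frac{5 \pi \left(17 \omega + 4\right) e^{\frac{17 \omega}{4}}}{34}

Both cases combine into a single formula in |ω|:

F(ω) = \frac{5 \pi \left(4 - 17 \left|{\omega}\right|\right) e^{- \frac{17 \left|{\omega}\right|}{4}}}{34}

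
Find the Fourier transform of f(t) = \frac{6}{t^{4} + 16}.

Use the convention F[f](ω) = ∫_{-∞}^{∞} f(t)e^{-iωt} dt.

F(ω) = \frac{3 \pi e^{- \sqrt{2} \left|{\omega}\right|} \sin{\left(\sqrt{2} \left|{\omega}\right| + \frac{\pi}{4} \right)}}{4}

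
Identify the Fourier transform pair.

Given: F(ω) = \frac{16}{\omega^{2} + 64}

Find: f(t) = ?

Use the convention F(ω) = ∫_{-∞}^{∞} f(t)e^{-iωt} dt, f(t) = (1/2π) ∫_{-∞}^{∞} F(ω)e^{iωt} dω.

f(t) = e^{- 8 \left|{t}\right|}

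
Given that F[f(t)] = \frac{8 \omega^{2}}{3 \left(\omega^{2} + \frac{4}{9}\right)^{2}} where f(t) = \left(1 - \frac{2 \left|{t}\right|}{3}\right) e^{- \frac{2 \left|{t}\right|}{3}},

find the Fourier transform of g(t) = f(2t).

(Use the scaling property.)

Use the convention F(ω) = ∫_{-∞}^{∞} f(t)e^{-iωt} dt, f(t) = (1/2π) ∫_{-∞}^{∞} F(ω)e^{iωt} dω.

F[g](ω) = \frac{432 \omega^{2}}{\left(9 \omega^{2} + 16\right)^{2}}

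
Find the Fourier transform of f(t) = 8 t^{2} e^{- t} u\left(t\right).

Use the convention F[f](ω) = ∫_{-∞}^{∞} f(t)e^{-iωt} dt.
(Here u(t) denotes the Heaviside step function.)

F(ω) = \frac{16}{\left(i \omega + 1\right)^{3}}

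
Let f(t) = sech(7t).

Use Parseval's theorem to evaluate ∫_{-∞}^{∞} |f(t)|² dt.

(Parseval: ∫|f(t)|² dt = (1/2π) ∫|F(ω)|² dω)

∫|f(t)|² dt = \frac{2}{7}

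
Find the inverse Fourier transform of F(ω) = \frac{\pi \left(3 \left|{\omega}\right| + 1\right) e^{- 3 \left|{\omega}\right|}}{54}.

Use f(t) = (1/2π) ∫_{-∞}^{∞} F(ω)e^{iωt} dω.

f(t) = \frac{1}{\left(t^{2} + 9\right)^{2}}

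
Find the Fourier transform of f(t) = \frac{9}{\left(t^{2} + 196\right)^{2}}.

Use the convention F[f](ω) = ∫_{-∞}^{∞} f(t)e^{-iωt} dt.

F(ω) = \frac{9 \pi \left(14 \left|{\omega}\right| + 1\right) e^{- 14 \left|{\omega}\right|}}{5488}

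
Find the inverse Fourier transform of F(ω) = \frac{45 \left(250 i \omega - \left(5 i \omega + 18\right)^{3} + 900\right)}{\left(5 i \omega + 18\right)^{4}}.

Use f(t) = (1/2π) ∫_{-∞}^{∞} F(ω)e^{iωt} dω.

f(t) = 9 \left(t^{2} - 1\right) e^{- \frac{18 t}{5}} u\left(t\right)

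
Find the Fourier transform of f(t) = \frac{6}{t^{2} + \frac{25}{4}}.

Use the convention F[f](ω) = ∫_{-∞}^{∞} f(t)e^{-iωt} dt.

F(ω) = \frac{12 \pi e^{- \frac{5 \left|{\omega}\right|}{2}}}{5}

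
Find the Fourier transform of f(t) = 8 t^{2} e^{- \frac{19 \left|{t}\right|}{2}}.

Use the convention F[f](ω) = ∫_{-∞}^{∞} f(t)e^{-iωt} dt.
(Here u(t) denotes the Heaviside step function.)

F(ω) = \frac{4864 \left(361 - 12 \omega^{2}\right)}{\left(4 \omega^{2} + 361\right)^{3}}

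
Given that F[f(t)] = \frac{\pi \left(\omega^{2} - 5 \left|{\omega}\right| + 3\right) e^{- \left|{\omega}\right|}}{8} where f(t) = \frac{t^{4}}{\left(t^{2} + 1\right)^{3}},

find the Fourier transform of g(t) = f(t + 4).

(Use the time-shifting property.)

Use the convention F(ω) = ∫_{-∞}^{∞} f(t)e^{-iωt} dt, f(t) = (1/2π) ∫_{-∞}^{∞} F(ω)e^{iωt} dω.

F[g](ω) = \frac{\pi \left(\omega^{2} - 5 \left|{\omega}\right| + 3\right) e^{4 i \omega - \left|{\omega}\right|}}{8}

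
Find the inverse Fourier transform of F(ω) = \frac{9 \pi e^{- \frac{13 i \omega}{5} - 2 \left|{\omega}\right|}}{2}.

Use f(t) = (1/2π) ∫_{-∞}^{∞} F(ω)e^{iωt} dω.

f(t) = \frac{9}{\left(t - \frac{13}{5}\right)^{2} + 4}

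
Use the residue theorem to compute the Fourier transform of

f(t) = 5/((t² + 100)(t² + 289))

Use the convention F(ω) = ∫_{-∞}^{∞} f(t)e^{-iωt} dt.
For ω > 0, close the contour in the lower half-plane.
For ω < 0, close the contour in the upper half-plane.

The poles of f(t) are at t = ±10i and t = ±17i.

Let g(z) = f(z)e^{-iωz}; for large |z| the factor e^{-iωz} decays in the lower half-plane when ω > 0 and in the upper half-plane when ω < 0.

Case ω > 0 (lower half-plane, clockwise contour ⇒ F(ω) = -2πi·ΣRes):
  Res_{z = - 10 i} g(z) = \frac{i e^{- 10 \omega}}{756}
  Res_{z = - 17 i} g(z) = - \frac{5 i e^{- 17 \omega}}{6426}
  F(ω) = -2πi·ΣRes = \frac{\pi \left(17 e^{7 \omega} - 10\right) e^{- 17 \omega}}{6426}

Case ω < 0 (upper half-plane, counterclockwise contour ⇒ F(ω) = +2πi·ΣRes):
  Res_{z = 10 i} g(z) = - \frac{i e^{10 \omega}}{756}
  Res_{z = 17 i} g(z) = \frac{5 i e^{17 \omega}}{6426}
  F(ω) = 2πi·ΣRes = \frac{\pi \left(17 - 10 e^{7 \omega}\right) e^{10 \omega}}{6426}

Both cases combine into a single formula in |ω|:

F(ω) = \frac{\pi \left(17 e^{7 \left|{\omega}\right|} - 10\right) e^{- 17 \left|{\omega}\right|}}{6426}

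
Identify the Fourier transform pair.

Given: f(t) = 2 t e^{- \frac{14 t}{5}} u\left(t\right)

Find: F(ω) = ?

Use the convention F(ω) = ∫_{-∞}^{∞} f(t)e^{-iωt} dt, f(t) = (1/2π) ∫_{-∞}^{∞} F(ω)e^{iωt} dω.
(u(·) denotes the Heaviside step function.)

F(ω) = \frac{50}{\left(5 i \omega + 14\right)^{2}}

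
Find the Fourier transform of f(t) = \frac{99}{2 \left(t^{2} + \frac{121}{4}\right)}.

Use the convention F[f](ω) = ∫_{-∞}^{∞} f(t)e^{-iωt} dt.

F(ω) = 9 \pi e^{- \frac{11 \left|{\omega}\right|}{2}}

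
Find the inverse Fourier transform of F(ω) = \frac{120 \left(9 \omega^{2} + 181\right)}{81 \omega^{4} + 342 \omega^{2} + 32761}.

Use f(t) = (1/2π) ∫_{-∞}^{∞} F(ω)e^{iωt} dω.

f(t) = 2 e^{- \frac{10 \left|{t}\right|}{3}} \cos{\left(3 \left|{t}\right| \right)}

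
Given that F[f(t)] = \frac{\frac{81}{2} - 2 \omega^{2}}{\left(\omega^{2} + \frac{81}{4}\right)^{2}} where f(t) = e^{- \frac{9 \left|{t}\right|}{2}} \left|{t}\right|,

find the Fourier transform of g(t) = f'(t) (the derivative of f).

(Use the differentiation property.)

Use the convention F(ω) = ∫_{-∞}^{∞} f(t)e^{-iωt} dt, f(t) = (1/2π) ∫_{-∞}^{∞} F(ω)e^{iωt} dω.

F[g](ω) = - \frac{8 i \omega \left(4 \omega^{2} - 81\right)}{\left(4 \omega^{2} + 81\right)^{2}}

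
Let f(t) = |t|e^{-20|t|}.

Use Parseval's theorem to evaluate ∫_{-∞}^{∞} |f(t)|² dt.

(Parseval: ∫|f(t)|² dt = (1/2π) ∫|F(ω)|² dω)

∫|f(t)|² dt = \frac{1}{16000}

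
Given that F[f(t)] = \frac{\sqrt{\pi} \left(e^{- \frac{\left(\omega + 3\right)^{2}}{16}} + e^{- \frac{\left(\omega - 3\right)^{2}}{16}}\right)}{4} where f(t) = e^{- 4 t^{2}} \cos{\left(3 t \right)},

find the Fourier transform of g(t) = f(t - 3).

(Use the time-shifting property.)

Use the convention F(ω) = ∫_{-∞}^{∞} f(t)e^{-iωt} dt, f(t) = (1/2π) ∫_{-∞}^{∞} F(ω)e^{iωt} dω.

F[g](ω) = \frac{\sqrt{\pi} \left(e^{\frac{3 \omega}{4}} + 1\right) e^{- \frac{\omega^{2}}{16} - \frac{3 \omega}{8} - 3 i \omega - \frac{9}{16}}}{4}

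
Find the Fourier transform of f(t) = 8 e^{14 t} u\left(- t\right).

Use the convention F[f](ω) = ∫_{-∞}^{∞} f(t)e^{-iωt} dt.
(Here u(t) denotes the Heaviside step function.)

F(ω) = - \frac{8}{i \omega - 14}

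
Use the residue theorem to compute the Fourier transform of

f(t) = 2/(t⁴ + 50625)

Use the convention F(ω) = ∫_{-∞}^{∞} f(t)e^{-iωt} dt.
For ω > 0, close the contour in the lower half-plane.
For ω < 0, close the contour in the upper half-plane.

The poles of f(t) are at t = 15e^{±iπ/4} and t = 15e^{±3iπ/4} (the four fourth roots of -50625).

Let g(z) = f(z)e^{-iωz}; for large |z| the factor e^{-iωz} decays in the lower half-plane when ω > 0 and in the upper half-plane when ω < 0.

Case ω > 0 (lower half-plane, clockwise contour ⇒ F(ω) = -2πi·ΣRes):
  Res_{z = - \frac{15 \sqrt{2}}{2} - \frac{15 \sqrt{2} i}{2}} g(z) = \frac{\sqrt{2} i \left(1 - i\right) e^{\frac{15 \sqrt{2} \omega \left(-1 + i\right)}{2}}}{13500}
  Res_{z = \frac{15 \sqrt{2}}{2} - \frac{15 \sqrt{2} i}{2}} g(z) = \frac{\sqrt{2} i \left(1 + i\right) e^{- \frac{15 \sqrt{2} \omega \left(1 + i\right)}{2}}}{13500}
  F(ω) = -2πi·ΣRes = \frac{\sqrt{2} \pi \left(1 - i\right) \left(e^{15 \sqrt{2} i \omega} + i\right) e^{- \frac{15 \sqrt{2} \omega \left(1 + i\right)}{2}}}{6750} = \frac{2 \pi e^{- \frac{15 \sqrt{2} \omega}{2}} \sin{\left(\frac{15 \sqrt{2} \omega}{2} + \frac{\pi}{4} \right)}}{3375}

Case ω < 0 (upper half-plane, counterclockwise contour ⇒ F(ω) = +2πi·ΣRes):
  Res_{z = \frac{15 \sqrt{2}}{2} + \frac{15 \sqrt{2} i}{2}} g(z) = \frac{\sqrt{2} i \left(-1 + i\right) e^{\frac{15 \sqrt{2} \omega \left(1 - i\right)}{2}}}{13500}
  Res_{z = - \frac{15 \sqrt{2}}{2} + \frac{15 \sqrt{2} i}{2}} g(z) = \frac{\sqrt{2} \left(1 - i\right) e^{\frac{15 \sqrt{2} \omega \left(1 + i\right)}{2}}}{13500}
  F(ω) = 2πi·ΣRes = - \frac{\sqrt{2} i \pi \left(i \left(1 - i\right) e^{\frac{15 \sqrt{2} \omega \left(1 - i\right)}{2}} - \left(1 - i\right) e^{\frac{15 \sqrt{2} \omega \left(1 + i\right)}{2}}\right)}{6750} = \frac{2 \pi e^{\frac{15 \sqrt{2} \omega}{2}} \cos{\left(\frac{15 \sqrt{2} \omega}{2} + \frac{\pi}{4} \right)}}{3375}

Both cases combine into a single formula in |ω|:

F(ω) = \frac{2 \pi e^{- \frac{15 \sqrt{2} \left|{\omega}\right|}{2}} \sin{\left(\frac{15 \sqrt{2} \left|{\omega}\right|}{2} + \frac{\pi}{4} \right)}}{3375}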